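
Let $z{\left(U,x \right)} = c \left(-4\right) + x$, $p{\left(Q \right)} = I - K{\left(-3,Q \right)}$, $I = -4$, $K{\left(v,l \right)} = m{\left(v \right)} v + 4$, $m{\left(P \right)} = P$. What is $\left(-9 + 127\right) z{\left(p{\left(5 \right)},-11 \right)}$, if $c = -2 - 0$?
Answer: $-354$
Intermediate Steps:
$c = -2$ ($c = -2 + 0 = -2$)
$K{\left(v,l \right)} = 4 + v^{2}$ ($K{\left(v,l \right)} = v v + 4 = v^{2} + 4 = 4 + v^{2}$)
$p{\left(Q \right)} = -17$ ($p{\left(Q \right)} = -4 - \left(4 + \left(-3\right)^{2}\right) = -4 - \left(4 + 9\right) = -4 - 13 = -17$)
$z{\left(U,x \right)} = 8 + x$ ($z{\left(U,x \right)} = \left(-2\right) \left(-4\right) + x = 8 + x$)
$\left(-9 + 127\right) z{\left(p{\left(5 \right)},-11 \right)} = \left(-9 + 127\right) \left(8 - 11\right) = 118 \left(-3\right) = -354$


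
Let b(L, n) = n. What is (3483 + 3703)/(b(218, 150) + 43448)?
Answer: 3593/21799 ≈ 0.16482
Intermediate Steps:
(3483 + 3703)/(b(218, 150) + 43448) = (3483 + 3703)/(150 + 43448) = 7186/43598 = 7186*(1/43598) = 3593/21799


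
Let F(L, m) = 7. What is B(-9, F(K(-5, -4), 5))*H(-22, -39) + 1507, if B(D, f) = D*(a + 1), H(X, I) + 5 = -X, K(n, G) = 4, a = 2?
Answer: 1048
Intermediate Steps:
H(X, I) = -5 - X
B(D, f) = 3*D (B(D, f) = D*(2 + 1) = D*3 = 3*D)
B(-9, F(K(-5, -4), 5))*H(-22, -39) + 1507 = (3*(-9))*(-5 - 1*(-22)) + 1507 = -27*(-5 + 22) + 1507 = -27*17 + 1507 = -459 + 1507 = 1048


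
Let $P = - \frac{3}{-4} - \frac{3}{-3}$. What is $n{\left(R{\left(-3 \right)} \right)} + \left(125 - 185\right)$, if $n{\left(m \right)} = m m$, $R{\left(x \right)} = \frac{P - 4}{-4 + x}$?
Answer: $- \frac{46959}{784} \approx -59.897$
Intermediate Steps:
$P = \frac{7}{4}$ ($P = \left(-3\right) \left(- \frac{1}{4}\right) - -1 = \frac{3}{4} + 1 = \frac{7}{4} \approx 1.75$)
$R{\left(x \right)} = - \frac{9}{4 \left(-4 + x\right)}$ ($R{\left(x \right)} = \frac{\frac{7}{4} - 4}{-4 + x} = - \frac{9}{4 \left(-4 + x\right)}$)
$n{\left(m \right)} = m^{2}$
$n{\left(R{\left(-3 \right)} \right)} + \left(125 - 185\right) = \left(- \frac{9}{-16 + 4 \left(-3\right)}\right)^{2} + \left(125 - 185\right) = \left(- \frac{9}{-16 - 12}\right)^{2} - 60 = \left(- \frac{9}{-28}\right)^{2} - 60 = \left(\left(-9\right) \left(- \frac{1}{28}\right)\right)^{2} - 60 = \left(\frac{9}{28}\right)^{2} - 60 = \frac{81}{784} - 60 = - \frac{46959}{784}$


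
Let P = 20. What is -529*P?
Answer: -10580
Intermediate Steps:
-529*P = -529*20 = -10580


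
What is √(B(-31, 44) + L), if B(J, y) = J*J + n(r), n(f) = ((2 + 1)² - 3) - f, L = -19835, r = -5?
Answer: I*√18863 ≈ 137.34*I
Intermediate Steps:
n(f) = 6 - f (n(f) = (3² - 3) - f = (9 - 3) - f = 6 - f)
B(J, y) = 11 + J² (B(J, y) = J*J + (6 - 1*(-5)) = J² + (6 + 5) = J² + 11 = 11 + J²)
√(B(-31, 44) + L) = √((11 + (-31)²) - 19835) = √((11 + 961) - 19835) = √(972 - 19835) = √(-18863) = I*√18863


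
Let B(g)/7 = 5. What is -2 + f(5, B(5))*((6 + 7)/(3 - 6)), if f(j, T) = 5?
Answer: -71/3 ≈ -23.667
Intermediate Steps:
B(g) = 35 (B(g) = 7*5 = 35)
-2 + f(5, B(5))*((6 + 7)/(3 - 6)) = -2 + 5*((6 + 7)/(3 - 6)) = -2 + 5*(13/(-3)) = -2 + 5*(13*(-⅓)) = -2 + 5*(-13/3) = -2 - 65/3 = -71/3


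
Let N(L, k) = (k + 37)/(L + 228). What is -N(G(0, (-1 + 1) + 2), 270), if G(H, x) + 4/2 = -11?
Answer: -307/215 ≈ -1.4279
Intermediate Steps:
G(H, x) = -13 (G(H, x) = -2 - 11 = -13)
N(L, k) = (37 + k)/(228 + L)
-N(G(0, (-1 + 1) + 2), 270) = -(37 + 270)/(228 - 13) = -307/215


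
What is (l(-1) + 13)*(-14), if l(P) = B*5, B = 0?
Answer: -182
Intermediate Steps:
l(P) = 0 (l(P) = 0*5 = 0)
(l(-1) + 13)*(-14) = (0 + 13)*(-14) = 13*(-14) = -182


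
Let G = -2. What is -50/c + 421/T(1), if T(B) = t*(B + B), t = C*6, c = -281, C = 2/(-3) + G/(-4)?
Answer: -118201/562 ≈ -210.32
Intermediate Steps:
C = -⅙ (C = 2/(-3) - 2/(-4) = 2*(-⅓) - 2*(-¼) = -⅔ + ½ = -⅙ ≈ -0.16667)
t = -1 (t = -⅙*6 = -1)
T(B) = -2*B (T(B) = -(B + B) = -2*B)
-50/c + 421/T(1) = -50/(-281) + 421/((-2*1)) = -50*(-1/281) + 421/(-2) = 50/281 + 421*(-½) = 50/281 - 421/2 = -118201/562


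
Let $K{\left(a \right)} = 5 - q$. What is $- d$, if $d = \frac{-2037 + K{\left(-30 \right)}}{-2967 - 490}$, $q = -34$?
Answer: $- \frac{1998}{3457} \approx -0.57796$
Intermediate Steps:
$K{\left(a \right)} = 39$ ($K{\left(a \right)} = 5 - -34 = 5 + 34 = 39$)
$d = \frac{1998}{3457}$ ($d = \frac{-2037 + 39}{-2967 - 490} = - \frac{1998}{-3457} = \left(-1998\right) \left(- \frac{1}{3457}\right) = \frac{1998}{3457} \approx 0.57796$)
$- d = \left(-1\right) \frac{1998}{3457} = - \frac{1998}{3457}$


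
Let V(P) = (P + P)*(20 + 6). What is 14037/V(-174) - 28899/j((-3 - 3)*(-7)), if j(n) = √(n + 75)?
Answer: -4679/3016 - 741*√13 ≈ -2673.3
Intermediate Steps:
V(P) = 52*P (V(P) = (2*P)*26 = 52*P)
j(n) = √(75 + n)
14037/V(-174) - 28899/j((-3 - 3)*(-7)) = 14037/((52*(-174))) - 28899/√(75 + (-3 - 3)*(-7)) = 14037/(-9048) - 28899/√(75 - 6*(-7)) = 14037*(-1/9048) - 28899/√(75 + 42) = -4679/3016 - 28899*√13/39 = -4679/3016 - 741*√13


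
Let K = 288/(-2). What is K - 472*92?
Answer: -43568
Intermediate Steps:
K = -144 (K = 288*(-½) = -144)
K - 472*92 = -144 - 472*92 = -144 - 43424 = -43568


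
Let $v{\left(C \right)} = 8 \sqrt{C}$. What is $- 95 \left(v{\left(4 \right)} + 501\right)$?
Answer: $-49115$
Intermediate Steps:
$- 95 \left(v{\left(4 \right)} + 501\right) = - 95 \left(8 \sqrt{4} + 501\right) = - 95 \left(8 \cdot 2 + 501\right) = - 95 \left(16 + 501\right) = \left(-95\right) 517 = -49115$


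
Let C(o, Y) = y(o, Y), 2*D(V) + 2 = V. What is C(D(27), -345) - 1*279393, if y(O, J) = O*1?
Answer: -558761/2 ≈ -2.7938e+5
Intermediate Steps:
D(V) = -1 + V/2
y(O, J) = O
C(o, Y) = o
C(D(27), -345) - 1*279393 = (-1 + (½)*27) - 1*279393 = (-1 + 27/2) - 279393 = 25/2 - 279393 = -558761/2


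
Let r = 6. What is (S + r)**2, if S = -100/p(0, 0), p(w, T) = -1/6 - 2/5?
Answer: 9622404/289 ≈ 33296.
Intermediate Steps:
p(w, T) = -17/30 (p(w, T) = -1*1/6 - 2*1/5 = -1/6 - 2/5 = -17/30)
S = 3000/17 (S = -100/(-17/30) = -100*(-30/17) = 3000/17 ≈ 176.47)
(S + r)**2 = (3000/17 + 6)**2 = (3102/17)**2 = 9622404/289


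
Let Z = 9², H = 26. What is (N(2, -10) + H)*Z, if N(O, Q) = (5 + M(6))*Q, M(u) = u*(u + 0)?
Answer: -31104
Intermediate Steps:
Z = 81
M(u) = u² (M(u) = u*u = u²)
N(O, Q) = 41*Q (N(O, Q) = (5 + 6²)*Q = (5 + 36)*Q = 41*Q)
(N(2, -10) + H)*Z = (41*(-10) + 26)*81 = (-410 + 26)*81 = -384*81 = -31104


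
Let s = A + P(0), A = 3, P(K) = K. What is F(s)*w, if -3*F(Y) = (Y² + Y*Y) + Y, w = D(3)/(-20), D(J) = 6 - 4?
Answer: 7/10 ≈ 0.70000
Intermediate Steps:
D(J) = 2
w = -⅒ (w = 2/(-20) = 2*(-1/20) = -⅒ ≈ -0.10000)
s = 3 (s = 3 + 0 = 3)
F(Y) = -2*Y²/3 - Y/3 (F(Y) = -((Y² + Y*Y) + Y)/3 = -((Y² + Y²) + Y)/3 = -(2*Y² + Y)/3 = -(Y + 2*Y²)/3 = -2*Y²/3 - Y/3)
F(s)*w = -⅓*3*(1 + 2*3)*(-⅒) = -⅓*3*(1 + 6)*(-⅒) = -⅓*3*7*(-⅒) = -7*(-⅒) = 7/10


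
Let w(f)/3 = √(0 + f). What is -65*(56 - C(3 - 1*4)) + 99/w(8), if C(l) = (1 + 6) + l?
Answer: -3250 + 33*√2/4 ≈ -3238.3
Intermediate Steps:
w(f) = 3*√f (w(f) = 3*√(0 + f) = 3*√f)
C(l) = 7 + l
-65*(56 - C(3 - 1*4)) + 99/w(8) = -65*(56 - (7 + (3 - 1*4))) + 99/((3*√8)) = -65*(56 - (7 + (3 - 4))) + 99/((3*(2*√2))) = -65*(56 - (7 - 1)) + 99/((6*√2)) = -65*(56 - 1*6) + 99*(√2/12) = -65*(56 - 6) + 33*√2/4 = -65*50 + 33*√2/4 = -3250 + 33*√2/4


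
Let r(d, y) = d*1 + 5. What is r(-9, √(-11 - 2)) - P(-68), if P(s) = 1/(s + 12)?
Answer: -223/56 ≈ -3.9821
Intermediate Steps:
P(s) = 1/(12 + s)
r(d, y) = 5 + d (r(d, y) = d + 5 = 5 + d)
r(-9, √(-11 - 2)) - P(-68) = (5 - 9) - 1/(12 - 68) = -4 - 1/(-56) = -4 - 1*(-1/56) = -4 + 1/56 = -223/56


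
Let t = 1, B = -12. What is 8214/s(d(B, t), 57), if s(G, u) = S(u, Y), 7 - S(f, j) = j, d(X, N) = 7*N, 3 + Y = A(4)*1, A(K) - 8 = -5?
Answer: 8214/7 ≈ 1173.4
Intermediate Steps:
A(K) = 3 (A(K) = 8 - 5 = 3)
Y = 0 (Y = -3 + 3*1 = -3 + 3 = 0)
S(f, j) = 7 - j
s(G, u) = 7 (s(G, u) = 7 - 1*0 = 7 + 0 = 7)
8214/s(d(B, t), 57) = 8214/7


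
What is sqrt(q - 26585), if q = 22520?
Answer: I*sqrt(4065) ≈ 63.757*I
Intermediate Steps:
sqrt(q - 26585) = sqrt(22520 - 26585) = sqrt(-4065) = I*sqrt(4065)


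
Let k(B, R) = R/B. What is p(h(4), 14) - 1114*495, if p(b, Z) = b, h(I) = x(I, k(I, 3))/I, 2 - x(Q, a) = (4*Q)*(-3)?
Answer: -1102835/2 ≈ -5.5142e+5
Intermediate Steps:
x(Q, a) = 2 + 12*Q (x(Q, a) = 2 - 4*Q*(-3) = 2 - (-12)*Q = 2 + 12*Q)
h(I) = (2 + 12*I)/I
p(h(4), 14) - 1114*495 = (12 + 2/4) - 1114*495 = (12 + 2*(1/4)) - 551430 = (12 + 1/2) - 551430 = 25/2 - 551430 = -1102835/2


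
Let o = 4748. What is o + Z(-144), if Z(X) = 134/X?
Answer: 341789/72 ≈ 4747.1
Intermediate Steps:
o + Z(-144) = 4748 + 134/(-144) = 4748 + 134*(-1/144) = 4748 - 67/72 = 341789/72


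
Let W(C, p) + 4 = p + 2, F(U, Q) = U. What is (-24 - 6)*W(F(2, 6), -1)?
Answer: 90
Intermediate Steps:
W(C, p) = -2 + p (W(C, p) = -4 + (p + 2) = -4 + (2 + p) = -2 + p)
(-24 - 6)*W(F(2, 6), -1) = (-24 - 6)*(-2 - 1) = -30*(-3) = 90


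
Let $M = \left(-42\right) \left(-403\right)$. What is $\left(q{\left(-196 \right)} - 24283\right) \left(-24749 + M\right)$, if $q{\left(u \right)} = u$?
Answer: $191499217$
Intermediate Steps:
$M = 16926$
$\left(q{\left(-196 \right)} - 24283\right) \left(-24749 + M\right) = \left(-196 - 24283\right) \left(-24749 + 16926\right) = \left(-24479\right) \left(-7823\right) = 191499217$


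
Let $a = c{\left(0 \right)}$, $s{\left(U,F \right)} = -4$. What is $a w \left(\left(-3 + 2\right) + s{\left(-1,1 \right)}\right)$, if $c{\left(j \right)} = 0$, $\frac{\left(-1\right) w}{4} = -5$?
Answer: $0$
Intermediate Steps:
$w = 20$ ($w = \left(-4\right) \left(-5\right) = 20$)
$a = 0$
$a w \left(\left(-3 + 2\right) + s{\left(-1,1 \right)}\right) = 0 \cdot 20 \left(\left(-3 + 2\right) - 4\right) = 0 \cdot 20 \left(-1 - 4\right) = 0 \cdot 20 \left(-5\right) = 0 \left(-100\right) = 0$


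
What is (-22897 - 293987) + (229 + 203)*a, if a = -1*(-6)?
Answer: -314292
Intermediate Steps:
a = 6
(-22897 - 293987) + (229 + 203)*a = (-22897 - 293987) + (229 + 203)*6 = -316884 + 432*6 = -316884 + 2592 = -314292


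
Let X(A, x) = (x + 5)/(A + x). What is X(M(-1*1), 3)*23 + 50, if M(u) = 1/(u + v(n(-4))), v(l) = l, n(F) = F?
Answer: 810/7 ≈ 115.71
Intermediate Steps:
M(u) = 1/(-4 + u) (M(u) = 1/(u - 4) = 1/(-4 + u))
X(A, x) = (5 + x)/(A + x)
X(M(-1*1), 3)*23 + 50 = ((5 + 3)/(1/(-4 - 1*1) + 3))*23 + 50 = (8/(1/(-4 - 1) + 3))*23 + 50 = (8/(1/(-5) + 3))*23 + 50 = (8/(-1/5 + 3))*23 + 50 = (8/(14/5))*23 + 50 = ((5/14)*8)*23 + 50 = (20/7)*23 + 50 = 460/7 + 50 = 810/7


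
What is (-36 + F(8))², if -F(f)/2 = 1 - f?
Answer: 484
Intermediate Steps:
F(f) = -2 + 2*f (F(f) = -2*(1 - f) = -2 + 2*f)
(-36 + F(8))² = (-36 + (-2 + 2*8))² = (-36 + (-2 + 16))² = (-36 + 14)² = (-22)² = 484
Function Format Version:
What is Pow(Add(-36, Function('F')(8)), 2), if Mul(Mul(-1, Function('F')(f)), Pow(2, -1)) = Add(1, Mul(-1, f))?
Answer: 484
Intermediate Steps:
Function('F')(f) = Add(-2, Mul(2, f)) (Function('F')(f) = Mul(-2, Add(1, Mul(-1, f))) = Add(-2, Mul(2, f)))
Pow(Add(-36, Function('F')(8)), 2) = Pow(Add(-36, Add(-2, Mul(2, 8))), 2) = Pow(Add(-36, Add(-2, 16)), 2) = Pow(Add(-36, 14), 2) = Pow(-22, 2) = 484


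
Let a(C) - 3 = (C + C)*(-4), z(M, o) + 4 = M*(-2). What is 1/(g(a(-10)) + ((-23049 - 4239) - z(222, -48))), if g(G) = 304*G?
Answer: -1/1608 ≈ -0.00062189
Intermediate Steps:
z(M, o) = -4 - 2*M (z(M, o) = -4 + M*(-2) = -4 - 2*M)
a(C) = 3 - 8*C (a(C) = 3 + (C + C)*(-4) = 3 + (2*C)*(-4) = 3 - 8*C)
1/(g(a(-10)) + ((-23049 - 4239) - z(222, -48))) = 1/(304*(3 - 8*(-10)) + ((-23049 - 4239) - (-4 - 2*222))) = 1/(304*(3 + 80) + (-27288 - (-4 - 444))) = 1/(304*83 + (-27288 - 1*(-448))) = 1/(25232 + (-27288 + 448)) = 1/(25232 - 26840) = 1/(-1608) = -1/1608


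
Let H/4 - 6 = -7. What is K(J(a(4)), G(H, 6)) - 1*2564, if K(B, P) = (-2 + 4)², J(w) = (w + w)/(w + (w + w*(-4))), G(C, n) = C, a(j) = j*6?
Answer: -2560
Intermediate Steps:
a(j) = 6*j
H = -4 (H = 24 + 4*(-7) = 24 - 28 = -4)
J(w) = -1 (J(w) = (2*w)/(w + (w - 4*w)) = (2*w)/(w - 3*w) = (2*w)/((-2*w)) = (2*w)*(-1/(2*w)) = -1)
K(B, P) = 4 (K(B, P) = 2² = 4)
K(J(a(4)), G(H, 6)) - 1*2564 = 4 - 1*2564 = 4 - 2564 = -2560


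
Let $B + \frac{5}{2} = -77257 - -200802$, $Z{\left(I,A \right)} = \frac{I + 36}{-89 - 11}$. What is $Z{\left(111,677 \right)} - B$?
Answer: $- \frac{12354397}{100} \approx -1.2354 \cdot 10^{5}$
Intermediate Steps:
$Z{\left(I,A \right)} = - \frac{9}{25} - \frac{I}{100}$ ($Z{\left(I,A \right)} = \frac{36 + I}{-100} = \left(36 + I\right) \left(- \frac{1}{100}\right) = - \frac{9}{25} - \frac{I}{100}$)
$B = \frac{247085}{2}$ ($B = - \frac{5}{2} - -123545 = - \frac{5}{2} + \left(-77257 + 200802\right) = - \frac{5}{2} + 123545 = \frac{247085}{2} \approx 1.2354 \cdot 10^{5}$)
$Z{\left(111,677 \right)} - B = \left(- \frac{9}{25} - \frac{111}{100}\right) - \frac{247085}{2} = - \frac{147}{100} - \frac{247085}{2} = - \frac{12354397}{100}$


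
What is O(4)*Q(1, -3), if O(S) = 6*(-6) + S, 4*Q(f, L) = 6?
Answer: -48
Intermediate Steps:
Q(f, L) = 3/2 (Q(f, L) = (¼)*6 = 3/2)
O(S) = -36 + S
O(4)*Q(1, -3) = (-36 + 4)*(3/2) = -32*3/2 = -48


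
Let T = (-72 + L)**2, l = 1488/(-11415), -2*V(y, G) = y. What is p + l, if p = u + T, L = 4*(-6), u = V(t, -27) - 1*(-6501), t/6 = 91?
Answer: 58763924/3805 ≈ 15444.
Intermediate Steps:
t = 546 (t = 6*91 = 546)
V(y, G) = -y/2
l = -496/3805 (l = 1488*(-1/11415) = -496/3805 ≈ -0.13035)
u = 6228 (u = -1/2*546 - 1*(-6501) = -273 + 6501 = 6228)
L = -24
T = 9216 (T = (-72 - 24)**2 = (-96)**2 = 9216)
p = 15444 (p = 6228 + 9216 = 15444)
p + l = 15444 - 496/3805 = 58763924/3805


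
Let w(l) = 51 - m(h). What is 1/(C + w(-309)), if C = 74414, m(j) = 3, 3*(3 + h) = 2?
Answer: 1/74462 ≈ 1.3430e-5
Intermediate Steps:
h = -7/3 (h = -3 + (1/3)*2 = -3 + 2/3 = -7/3 ≈ -2.3333)
w(l) = 48 (w(l) = 51 - 1*3 = 51 - 3 = 48)
1/(C + w(-309)) = 1/(74414 + 48) = 1/74462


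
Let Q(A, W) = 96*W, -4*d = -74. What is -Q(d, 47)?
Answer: -4512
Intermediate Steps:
d = 37/2 (d = -¼*(-74) = 37/2 ≈ 18.500)
-Q(d, 47) = -96*47 = -1*4512 = -4512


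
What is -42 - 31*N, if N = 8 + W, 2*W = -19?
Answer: 9/2 ≈ 4.5000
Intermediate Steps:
W = -19/2 (W = (½)*(-19) = -19/2 ≈ -9.5000)
N = -3/2 (N = 8 - 19/2 = -3/2 ≈ -1.5000)
-42 - 31*N = -42 - 31*(-3/2) = -42 + 93/2 = 9/2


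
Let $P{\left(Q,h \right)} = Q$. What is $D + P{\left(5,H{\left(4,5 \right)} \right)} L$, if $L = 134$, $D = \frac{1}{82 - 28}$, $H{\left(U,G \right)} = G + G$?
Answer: $\frac{36181}{54} \approx 670.02$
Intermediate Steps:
$H{\left(U,G \right)} = 2 G$
$D = \frac{1}{54} \approx 0.018519$
$D + P{\left(5,H{\left(4,5 \right)} \right)} L = \frac{1}{54} + 5 \cdot 134 = \frac{1}{54} + 670 = \frac{36181}{54}$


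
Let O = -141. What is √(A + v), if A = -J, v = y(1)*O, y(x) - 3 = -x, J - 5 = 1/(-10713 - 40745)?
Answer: I*√759954642810/51458 ≈ 16.941*I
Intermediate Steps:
J = 257289/51458 (J = 5 + 1/(-10713 - 40745) = 5 + 1/(-51458) = 5 - 1/51458 = 257289/51458 ≈ 5.0000)
y(x) = 3 - x
v = -282 (v = (3 - 1*1)*(-141) = (3 - 1)*(-141) = 2*(-141) = -282)
A = -257289/51458 (A = -1*257289/51458 = -257289/51458 ≈ -5.0000)
√(A + v) = √(-257289/51458 - 282) = √(-14768445/51458) = I*√759954642810/51458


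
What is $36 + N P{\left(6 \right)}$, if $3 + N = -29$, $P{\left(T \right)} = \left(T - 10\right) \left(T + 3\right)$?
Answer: $1188$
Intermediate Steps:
$P{\left(T \right)} = \left(-10 + T\right) \left(3 + T\right)$
$N = -32$ ($N = -3 - 29 = -32$)
$36 + N P{\left(6 \right)} = 36 - 32 \left(-30 + 6^{2} - 42\right) = 36 - 32 \left(-30 + 36 - 42\right) = 36 - -1152 = 36 + 1152 = 1188$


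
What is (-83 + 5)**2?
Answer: 6084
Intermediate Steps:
(-83 + 5)**2 = (-78)**2 = 6084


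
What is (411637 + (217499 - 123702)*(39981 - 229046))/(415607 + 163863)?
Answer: -8866659084/289735 ≈ -30603.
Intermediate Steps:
(411637 + (217499 - 123702)*(39981 - 229046))/(415607 + 163863) = (411637 + 93797*(-189065))/579470 = (411637 - 17733729805)*(1/579470) = -17733318168*1/579470 = -8866659084/289735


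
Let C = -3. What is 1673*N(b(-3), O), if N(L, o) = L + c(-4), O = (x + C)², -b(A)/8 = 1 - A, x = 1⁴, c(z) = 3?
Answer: -48517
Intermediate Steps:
x = 1
b(A) = -8 + 8*A (b(A) = -8*(1 - A) = -8 + 8*A)
O = 4 (O = (1 - 3)² = (-2)² = 4)
N(L, o) = 3 + L (N(L, o) = L + 3 = 3 + L)
1673*N(b(-3), O) = 1673*(3 + (-8 + 8*(-3))) = 1673*(3 + (-8 - 24)) = 1673*(3 - 32) = 1673*(-29) = -48517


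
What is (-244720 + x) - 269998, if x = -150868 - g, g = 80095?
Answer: -745681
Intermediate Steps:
x = -230963 (x = -150868 - 1*80095 = -150868 - 80095 = -230963)
(-244720 + x) - 269998 = (-244720 - 230963) - 269998 = -475683 - 269998 = -745681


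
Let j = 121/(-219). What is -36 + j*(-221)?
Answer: 18857/219 ≈ 86.105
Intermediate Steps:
j = -121/219 (j = 121*(-1/219) = -121/219 ≈ -0.55251)
-36 + j*(-221) = -36 - 121/219*(-221) = -36 + 26741/219 = 18857/219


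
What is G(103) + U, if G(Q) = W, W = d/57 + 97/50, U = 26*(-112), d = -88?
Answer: -8298071/2850 ≈ -2911.6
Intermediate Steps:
U = -2912
W = 1129/2850 (W = -88/57 + 97/50 = 1129/2850 ≈ 0.39614)
G(Q) = 1129/2850
G(103) + U = 1129/2850 - 2912 = -8298071/2850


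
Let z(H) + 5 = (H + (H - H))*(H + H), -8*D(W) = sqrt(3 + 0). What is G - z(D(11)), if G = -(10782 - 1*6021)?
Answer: -152195/32 ≈ -4756.1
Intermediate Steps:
D(W) = -sqrt(3)/8 (D(W) = -sqrt(3 + 0)/8 = -sqrt(3)/8)
G = -4761 (G = -(10782 - 6021) = -1*4761 = -4761)
z(H) = -5 + 2*H**2 (z(H) = -5 + (H + (H - H))*(H + H) = -5 + (H + 0)*(2*H) = -5 + H*(2*H) = -5 + 2*H**2)
G - z(D(11)) = -4761 - (-5 + 2*(-sqrt(3)/8)**2) = -4761 - (-5 + 2*(3/64)) = -4761 - (-5 + 3/32) = -4761 - 1*(-157/32) = -4761 + 157/32 = -152195/32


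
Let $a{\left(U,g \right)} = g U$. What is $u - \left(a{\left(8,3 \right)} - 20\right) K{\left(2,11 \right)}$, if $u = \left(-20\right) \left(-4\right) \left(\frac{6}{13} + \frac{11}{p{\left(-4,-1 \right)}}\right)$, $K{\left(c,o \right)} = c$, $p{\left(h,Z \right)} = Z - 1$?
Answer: $- \frac{5344}{13} \approx -411.08$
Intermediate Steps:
$p{\left(h,Z \right)} = -1 + Z$ ($p{\left(h,Z \right)} = Z - 1 = -1 + Z$)
$a{\left(U,g \right)} = U g$
$u = - \frac{5240}{13}$ ($u = \left(-20\right) \left(-4\right) \left(\frac{6}{13} + \frac{11}{-1 - 1}\right) = 80 \left(6 \cdot \frac{1}{13} + \frac{11}{-2}\right) = 80 \left(\frac{6}{13} + 11 \left(- \frac{1}{2}\right)\right) = 80 \left(\frac{6}{13} - \frac{11}{2}\right) = 80 \left(- \frac{131}{26}\right) = - \frac{5240}{13} \approx -403.08$)
$u - \left(a{\left(8,3 \right)} - 20\right) K{\left(2,11 \right)} = - \frac{5240}{13} - \left(8 \cdot 3 - 20\right) 2 = - \frac{5240}{13} - \left(24 - 20\right) 2 = - \frac{5240}{13} - 4 \cdot 2 = - \frac{5240}{13} - 8 = - \frac{5344}{13}$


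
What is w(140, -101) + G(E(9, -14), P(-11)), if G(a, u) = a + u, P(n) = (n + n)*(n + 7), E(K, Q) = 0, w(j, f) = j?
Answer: 228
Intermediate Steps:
P(n) = 2*n*(7 + n) (P(n) = (2*n)*(7 + n) = 2*n*(7 + n))
w(140, -101) + G(E(9, -14), P(-11)) = 140 + (0 + 2*(-11)*(7 - 11)) = 140 + (0 + 2*(-11)*(-4)) = 140 + (0 + 88) = 140 + 88 = 228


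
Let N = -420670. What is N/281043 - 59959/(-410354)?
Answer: -22253222849/16475302746 ≈ -1.3507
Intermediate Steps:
N/281043 - 59959/(-410354) = -420670/281043 - 59959/(-410354) = -420670*1/281043 - 59959*(-1/410354) = -420670/281043 + 59959/410354 = -22253222849/16475302746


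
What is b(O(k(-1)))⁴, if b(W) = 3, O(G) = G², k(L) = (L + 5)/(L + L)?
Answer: 81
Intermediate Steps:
k(L) = (5 + L)/(2*L) (k(L) = (5 + L)/((2*L)) = (5 + L)*(1/(2*L)) = (5 + L)/(2*L))
b(O(k(-1)))⁴ = 3⁴ = 81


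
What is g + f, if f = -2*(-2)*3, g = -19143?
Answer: -19131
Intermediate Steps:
f = 12 (f = 4*3 = 12)
g + f = -19143 + 12 = -19131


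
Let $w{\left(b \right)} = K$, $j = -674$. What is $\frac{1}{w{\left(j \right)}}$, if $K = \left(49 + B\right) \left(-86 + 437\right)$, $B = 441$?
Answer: $\frac{1}{171990} \approx 5.8143 \cdot 10^{-6}$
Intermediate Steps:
$K = 171990$ ($K = \left(49 + 441\right) \left(-86 + 437\right) = 490 \cdot 351 = 171990$)
$w{\left(b \right)} = 171990$
$\frac{1}{w{\left(j \right)}} = \frac{1}{171990}$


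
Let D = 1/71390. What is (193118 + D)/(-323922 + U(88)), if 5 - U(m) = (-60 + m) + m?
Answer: -13786694021/23132715870 ≈ -0.59598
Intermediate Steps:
U(m) = 65 - 2*m (U(m) = 5 - ((-60 + m) + m) = 5 - (-60 + 2*m) = 5 + (60 - 2*m) = 65 - 2*m)
D = 1/71390 ≈ 1.4008e-5
(193118 + D)/(-323922 + U(88)) = (193118 + 1/71390)/(-323922 + (65 - 2*88)) = 13786694021/(71390*(-323922 + (65 - 176))) = 13786694021/(71390*(-323922 - 111)) = (13786694021/71390)/(-324033) = (13786694021/71390)*(-1/324033) = -13786694021/23132715870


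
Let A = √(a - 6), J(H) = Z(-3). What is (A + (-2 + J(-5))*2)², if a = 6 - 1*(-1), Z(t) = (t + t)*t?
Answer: 1089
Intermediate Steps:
Z(t) = 2*t² (Z(t) = (2*t)*t = 2*t²)
J(H) = 18 (J(H) = 2*(-3)² = 2*9 = 18)
a = 7 (a = 6 + 1 = 7)
A = 1 (A = √(7 - 6) = √1 = 1)
(A + (-2 + J(-5))*2)² = (1 + (-2 + 18)*2)² = (1 + 16*2)² = (1 + 32)² = 33² = 1089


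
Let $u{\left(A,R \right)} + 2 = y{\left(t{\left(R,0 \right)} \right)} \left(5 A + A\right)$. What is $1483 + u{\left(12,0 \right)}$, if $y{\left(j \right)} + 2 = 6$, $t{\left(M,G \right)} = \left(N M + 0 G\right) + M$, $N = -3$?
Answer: $1769$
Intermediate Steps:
$t{\left(M,G \right)} = - 2 M$ ($t{\left(M,G \right)} = \left(- 3 M + 0 G\right) + M = \left(- 3 M + 0\right) + M = - 3 M + M = - 2 M$)
$y{\left(j \right)} = 4$ ($y{\left(j \right)} = -2 + 6 = 4$)
$u{\left(A,R \right)} = -2 + 24 A$ ($u{\left(A,R \right)} = -2 + 4 \left(5 A + A\right) = -2 + 4 \cdot 6 A = -2 + 24 A$)
$1483 + u{\left(12,0 \right)} = 1483 + \left(-2 + 24 \cdot 12\right) = 1483 + \left(-2 + 288\right) = 1483 + 286 = 1769$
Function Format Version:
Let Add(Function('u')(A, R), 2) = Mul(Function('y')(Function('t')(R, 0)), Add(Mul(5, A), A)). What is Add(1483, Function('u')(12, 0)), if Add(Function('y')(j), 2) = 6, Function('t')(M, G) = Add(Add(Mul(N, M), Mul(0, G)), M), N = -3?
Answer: 1769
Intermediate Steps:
Function('t')(M, G) = Mul(-2, M) (Function('t')(M, G) = Add(Add(Mul(-3, M), Mul(0, G)), M) = Add(Add(Mul(-3, M), 0), M) = Add(Mul(-3, M), M) = Mul(-2, M))
Function('y')(j) = 4 (Function('y')(j) = Add(-2, 6) = 4)
Function('u')(A, R) = Add(-2, Mul(24, A)) (Function('u')(A, R) = Add(-2, Mul(4, Add(Mul(5, A), A))) = Add(-2, Mul(4, Mul(6, A))) = Add(-2, Mul(24, A)))
Add(1483, Function('u')(12, 0)) = Add(1483, Add(-2, Mul(24, 12))) = Add(1483, Add(-2, 288)) = Add(1483, 286) = 1769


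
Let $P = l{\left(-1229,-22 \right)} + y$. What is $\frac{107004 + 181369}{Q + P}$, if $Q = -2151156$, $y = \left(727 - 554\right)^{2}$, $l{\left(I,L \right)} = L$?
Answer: $- \frac{288373}{2121249} \approx -0.13594$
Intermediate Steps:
$y = 29929$ ($y = 173^{2} = 29929$)
$P = 29907$ ($P = -22 + 29929 = 29907$)
$\frac{107004 + 181369}{Q + P} = \frac{107004 + 181369}{-2151156 + 29907} = \frac{288373}{-2121249} = 288373 \left(- \frac{1}{2121249}\right) = - \frac{288373}{2121249}$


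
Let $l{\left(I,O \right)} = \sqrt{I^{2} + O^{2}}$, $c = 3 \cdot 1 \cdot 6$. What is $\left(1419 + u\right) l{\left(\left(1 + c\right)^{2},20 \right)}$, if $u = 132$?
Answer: $1551 \sqrt{130721} \approx 5.6077 \cdot 10^{5}$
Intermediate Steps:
$c = 18$ ($c = 3 \cdot 6 = 18$)
$\left(1419 + u\right) l{\left(\left(1 + c\right)^{2},20 \right)} = \left(1419 + 132\right) \sqrt{\left(\left(1 + 18\right)^{2}\right)^{2} + 20^{2}} = 1551 \sqrt{\left(19^{2}\right)^{2} + 400} = 1551 \sqrt{361^{2} + 400} = 1551 \sqrt{130321 + 400} = 1551 \sqrt{130721}$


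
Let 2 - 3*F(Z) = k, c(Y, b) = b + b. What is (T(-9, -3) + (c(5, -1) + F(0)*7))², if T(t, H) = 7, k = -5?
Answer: 4096/9 ≈ 455.11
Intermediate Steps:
c(Y, b) = 2*b
F(Z) = 7/3 (F(Z) = ⅔ - ⅓*(-5) = ⅔ + 5/3 = 7/3)
(T(-9, -3) + (c(5, -1) + F(0)*7))² = (7 + (2*(-1) + (7/3)*7))² = (7 + (-2 + 49/3))² = (7 + 43/3)² = (64/3)² = 4096/9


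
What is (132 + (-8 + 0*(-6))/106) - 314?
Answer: -9650/53 ≈ -182.08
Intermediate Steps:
(132 + (-8 + 0*(-6))/106) - 314 = (132 + (-8 + 0)*(1/106)) - 314 = (132 - 8*1/106) - 314 = (132 - 4/53) - 314 = 6992/53 - 314 = -9650/53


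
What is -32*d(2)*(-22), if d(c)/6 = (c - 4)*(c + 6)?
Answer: -67584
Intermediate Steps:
d(c) = 6*(-4 + c)*(6 + c) (d(c) = 6*((c - 4)*(c + 6)) = 6*((-4 + c)*(6 + c)) = 6*(-4 + c)*(6 + c))
-32*d(2)*(-22) = -32*(-144 + 6*2² + 12*2)*(-22) = -32*(-144 + 6*4 + 24)*(-22) = -32*(-144 + 24 + 24)*(-22) = -32*(-96)*(-22) = 3072*(-22) = -67584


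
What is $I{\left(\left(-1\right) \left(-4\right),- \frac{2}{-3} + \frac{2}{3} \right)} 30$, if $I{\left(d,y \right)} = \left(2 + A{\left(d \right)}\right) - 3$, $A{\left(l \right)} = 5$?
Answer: $120$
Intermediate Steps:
$I{\left(d,y \right)} = 4$ ($I{\left(d,y \right)} = \left(2 + 5\right) - 3 = 7 - 3 = 4$)
$I{\left(\left(-1\right) \left(-4\right),- \frac{2}{-3} + \frac{2}{3} \right)} 30 = 4 \cdot 30 = 120$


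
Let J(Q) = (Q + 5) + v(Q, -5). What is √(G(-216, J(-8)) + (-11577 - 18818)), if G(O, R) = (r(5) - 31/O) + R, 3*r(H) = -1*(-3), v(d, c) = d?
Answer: I*√39404694/36 ≈ 174.37*I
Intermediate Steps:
J(Q) = 5 + 2*Q (J(Q) = (Q + 5) + Q = (5 + Q) + Q = 5 + 2*Q)
r(H) = 1 (r(H) = (-1*(-3))/3 = (⅓)*3 = 1)
G(O, R) = 1 + R - 31/O (G(O, R) = (1 - 31/O) + R = 1 + R - 31/O)
√(G(-216, J(-8)) + (-11577 - 18818)) = √((1 + (5 + 2*(-8)) - 31/(-216)) + (-11577 - 18818)) = √((1 + (5 - 16) - 31*(-1/216)) - 30395) = √((1 - 11 + 31/216) - 30395) = √(-2129/216 - 30395) = √(-6567449/216) = I*√39404694/36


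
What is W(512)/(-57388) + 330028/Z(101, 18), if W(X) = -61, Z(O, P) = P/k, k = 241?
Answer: 2282227447661/516492 ≈ 4.4187e+6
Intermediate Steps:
Z(O, P) = P/241
W(512)/(-57388) + 330028/Z(101, 18) = -61/(-57388) + 330028/(((1/241)*18)) = -61*(-1/57388) + 330028/(18/241) = 61/57388 + 330028*(241/18) = 61/57388 + 39768374/9 = 2282227447661/516492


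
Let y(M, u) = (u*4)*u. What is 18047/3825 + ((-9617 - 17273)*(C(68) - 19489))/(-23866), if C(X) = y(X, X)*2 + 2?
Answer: 900447177976/45643725 ≈ 19728.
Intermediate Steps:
y(M, u) = 4*u**2 (y(M, u) = (4*u)*u = 4*u**2)
C(X) = 2 + 8*X**2 (C(X) = (4*X**2)*2 + 2 = 8*X**2 + 2 = 2 + 8*X**2)
18047/3825 + ((-9617 - 17273)*(C(68) - 19489))/(-23866) = 18047/3825 + ((-9617 - 17273)*((2 + 8*68**2) - 19489))/(-23866) = 18047*(1/3825) - 26890*((2 + 8*4624) - 19489)*(-1/23866) = 18047/3825 - 26890*((2 + 36992) - 19489)*(-1/23866) = 18047/3825 - 26890*(36994 - 19489)*(-1/23866) = 18047/3825 - 26890*17505*(-1/23866) = 18047/3825 - 470709450*(-1/23866) = 18047/3825 + 235354725/11933 = 900447177976/45643725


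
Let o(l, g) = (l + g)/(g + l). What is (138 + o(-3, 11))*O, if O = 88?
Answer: 12232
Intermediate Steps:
o(l, g) = 1 (o(l, g) = (g + l)/(g + l) = 1)
(138 + o(-3, 11))*O = (138 + 1)*88 = 139*88 = 12232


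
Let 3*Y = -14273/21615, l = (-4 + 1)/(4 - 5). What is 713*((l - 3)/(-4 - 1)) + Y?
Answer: -14273/64845 ≈ -0.22011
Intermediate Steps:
l = 3 (l = -3/(-1) = -3*(-1) = 3)
Y = -14273/64845 (Y = (-14273/21615)/3 = (-14273*1/21615)/3 = (1/3)*(-14273/21615) = -14273/64845 ≈ -0.22011)
713*((l - 3)/(-4 - 1)) + Y = 713*((3 - 3)/(-4 - 1)) - 14273/64845 = 713*(0/(-5)) - 14273/64845 = 713*(0*(-1/5)) - 14273/64845 = 713*0 - 14273/64845 = 0 - 14273/64845 = -14273/64845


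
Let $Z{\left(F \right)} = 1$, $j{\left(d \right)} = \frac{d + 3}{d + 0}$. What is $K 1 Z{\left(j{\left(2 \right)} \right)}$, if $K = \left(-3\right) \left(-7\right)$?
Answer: $21$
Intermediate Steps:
$j{\left(d \right)} = \frac{3 + d}{d}$
$K = 21$
$K 1 Z{\left(j{\left(2 \right)} \right)} = 21 \cdot 1 \cdot 1 = 21 \cdot 1 = 21$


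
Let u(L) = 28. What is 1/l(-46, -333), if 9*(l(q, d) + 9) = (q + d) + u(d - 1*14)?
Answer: -1/48 ≈ -0.020833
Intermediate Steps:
l(q, d) = -53/9 + d/9 + q/9 (l(q, d) = -9 + ((q + d) + 28)/9 = -9 + ((d + q) + 28)/9 = -9 + (28 + d + q)/9 = -9 + (28/9 + d/9 + q/9) = -53/9 + d/9 + q/9)
1/l(-46, -333) = 1/(-53/9 + (⅑)*(-333) + (⅑)*(-46)) = 1/(-53/9 - 37 - 46/9) = 1/(-48) = -1/48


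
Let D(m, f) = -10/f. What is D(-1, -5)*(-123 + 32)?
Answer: -182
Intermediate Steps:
D(-1, -5)*(-123 + 32) = (-10/(-5))*(-123 + 32) = -10*(-⅕)*(-91) = 2*(-91) = -182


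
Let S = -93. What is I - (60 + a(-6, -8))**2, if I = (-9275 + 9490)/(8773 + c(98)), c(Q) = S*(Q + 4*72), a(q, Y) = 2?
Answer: -20853743/5425 ≈ -3844.0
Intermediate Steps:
c(Q) = -26784 - 93*Q (c(Q) = -93*(Q + 4*72) = -93*(Q + 288) = -93*(288 + Q) = -26784 - 93*Q)
I = -43/5425 (I = (-9275 + 9490)/(8773 + (-26784 - 93*98)) = 215/(8773 + (-26784 - 9114)) = 215/(8773 - 35898) = 215/(-27125) = 215*(-1/27125) = -43/5425 ≈ -0.0079263)
I - (60 + a(-6, -8))**2 = -43/5425 - (60 + 2)**2 = -43/5425 - 1*62**2 = -43/5425 - 1*3844 = -43/5425 - 3844 = -20853743/5425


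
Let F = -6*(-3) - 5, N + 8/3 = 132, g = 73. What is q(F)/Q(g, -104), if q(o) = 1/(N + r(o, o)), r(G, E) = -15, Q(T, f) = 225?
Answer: 1/25725 ≈ 3.8873e-5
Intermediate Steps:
N = 388/3 (N = -8/3 + 132 = 388/3 ≈ 129.33)
F = 13 (F = 18 - 5 = 13)
q(o) = 3/343 (q(o) = 1/(388/3 - 15) = 1/(343/3) = 3/343)
q(F)/Q(g, -104) = (3/343)/225 = (3/343)*(1/225) = 1/25725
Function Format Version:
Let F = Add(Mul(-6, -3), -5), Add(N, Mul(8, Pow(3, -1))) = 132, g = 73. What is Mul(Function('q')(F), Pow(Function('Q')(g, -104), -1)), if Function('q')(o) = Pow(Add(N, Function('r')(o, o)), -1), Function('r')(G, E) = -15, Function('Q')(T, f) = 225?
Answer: Rational(1, 25725) ≈ 3.8873e-5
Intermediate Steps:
N = Rational(388, 3) (N = Add(Rational(-8, 3), 132) = Rational(388, 3) ≈ 129.33)
F = 13 (F = Add(18, -5) = 13)
Function('q')(o) = Rational(3, 343) (Function('q')(o) = Pow(Add(Rational(388, 3), -15), -1) = Pow(Rational(343, 3), -1) = Rational(3, 343))
Mul(Function('q')(F), Pow(Function('Q')(g, -104), -1)) = Mul(Rational(3, 343), Pow(225, -1)) = Mul(Rational(3, 343), Rational(1, 225)) = Rational(1, 25725)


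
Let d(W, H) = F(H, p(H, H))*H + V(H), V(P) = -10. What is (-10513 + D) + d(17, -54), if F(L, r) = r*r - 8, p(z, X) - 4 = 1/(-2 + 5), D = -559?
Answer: -11664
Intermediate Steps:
p(z, X) = 13/3 (p(z, X) = 4 + 1/(-2 + 5) = 4 + 1/3 = 4 + ⅓ = 13/3)
F(L, r) = -8 + r² (F(L, r) = r² - 8 = -8 + r²)
d(W, H) = -10 + 97*H/9 (d(W, H) = (-8 + (13/3)²)*H - 10 = (-8 + 169/9)*H - 10 = 97*H/9 - 10 = -10 + 97*H/9)
(-10513 + D) + d(17, -54) = (-10513 - 559) + (-10 + (97/9)*(-54)) = -11072 + (-10 - 582) = -11072 - 592 = -11664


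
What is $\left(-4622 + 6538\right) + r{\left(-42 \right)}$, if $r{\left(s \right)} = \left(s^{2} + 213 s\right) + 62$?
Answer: $-5204$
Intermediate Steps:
$r{\left(s \right)} = 62 + s^{2} + 213 s$
$\left(-4622 + 6538\right) + r{\left(-42 \right)} = \left(-4622 + 6538\right) + \left(62 + \left(-42\right)^{2} + 213 \left(-42\right)\right) = 1916 + \left(62 + 1764 - 8946\right) = 1916 - 7120 = -5204$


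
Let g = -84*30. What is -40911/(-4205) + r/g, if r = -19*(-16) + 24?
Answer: 2542912/264915 ≈ 9.5990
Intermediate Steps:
g = -2520
r = 328 (r = 304 + 24 = 328)
-40911/(-4205) + r/g = -40911/(-4205) + 328/(-2520) = -40911*(-1/4205) + 328*(-1/2520) = 40911/4205 - 41/315 = 2542912/264915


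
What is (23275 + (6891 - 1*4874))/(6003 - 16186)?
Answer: -25292/10183 ≈ -2.4837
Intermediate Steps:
(23275 + (6891 - 1*4874))/(6003 - 16186) = (23275 + (6891 - 4874))/(-10183) = (23275 + 2017)*(-1/10183) = 25292*(-1/10183) = -25292/10183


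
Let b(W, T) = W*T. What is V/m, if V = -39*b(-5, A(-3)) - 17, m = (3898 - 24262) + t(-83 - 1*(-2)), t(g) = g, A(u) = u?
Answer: 602/20445 ≈ 0.029445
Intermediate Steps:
b(W, T) = T*W
m = -20445 (m = (3898 - 24262) + (-83 - 1*(-2)) = -20364 + (-83 + 2) = -20364 - 81 = -20445)
V = -602 (V = -(-117)*(-5) - 17 = -39*15 - 17 = -585 - 17 = -602)
V/m = -602/(-20445) = -602*(-1/20445) = 602/20445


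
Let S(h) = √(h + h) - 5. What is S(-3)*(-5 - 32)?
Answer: 185 - 37*I*√6 ≈ 185.0 - 90.631*I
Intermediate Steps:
S(h) = -5 + √2*√h (S(h) = √(2*h) - 5 = √2*√h - 5 = -5 + √2*√h)
S(-3)*(-5 - 32) = (-5 + √2*√(-3))*(-5 - 32) = (-5 + √2*(I*√3))*(-37) = (-5 + I*√6)*(-37) = 185 - 37*I*√6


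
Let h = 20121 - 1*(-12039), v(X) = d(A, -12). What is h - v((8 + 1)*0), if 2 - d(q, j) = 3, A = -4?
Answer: 32161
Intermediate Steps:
d(q, j) = -1 (d(q, j) = 2 - 1*3 = 2 - 3 = -1)
v(X) = -1
h = 32160 (h = 20121 + 12039 = 32160)
h - v((8 + 1)*0) = 32160 - 1*(-1) = 32160 + 1 = 32161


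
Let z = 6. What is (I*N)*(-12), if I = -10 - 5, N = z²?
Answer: 6480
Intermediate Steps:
N = 36 (N = 6² = 36)
I = -15
(I*N)*(-12) = -15*36*(-12) = -540*(-12) = 6480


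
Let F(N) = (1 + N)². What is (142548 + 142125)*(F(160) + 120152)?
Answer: 41583039129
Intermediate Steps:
(142548 + 142125)*(F(160) + 120152) = (142548 + 142125)*((1 + 160)² + 120152) = 284673*(161² + 120152) = 284673*(25921 + 120152) = 284673*146073 = 41583039129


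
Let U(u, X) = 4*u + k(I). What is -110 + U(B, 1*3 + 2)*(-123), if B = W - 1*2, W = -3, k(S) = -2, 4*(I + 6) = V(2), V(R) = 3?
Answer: 2596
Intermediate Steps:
I = -21/4 (I = -6 + (¼)*3 = -6 + ¾ = -21/4 ≈ -5.2500)
B = -5 (B = -3 - 1*2 = -3 - 2 = -5)
U(u, X) = -2 + 4*u (U(u, X) = 4*u - 2 = -2 + 4*u)
-110 + U(B, 1*3 + 2)*(-123) = -110 + (-2 + 4*(-5))*(-123) = -110 + (-2 - 20)*(-123) = -110 - 22*(-123) = -110 + 2706 = 2596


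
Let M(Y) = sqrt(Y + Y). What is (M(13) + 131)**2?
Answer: (131 + sqrt(26))**2 ≈ 18523.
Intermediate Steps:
M(Y) = sqrt(2)*sqrt(Y) (M(Y) = sqrt(2*Y) = sqrt(2)*sqrt(Y))
(M(13) + 131)**2 = (sqrt(2)*sqrt(13) + 131)**2 = (sqrt(26) + 131)**2 = (131 + sqrt(26))**2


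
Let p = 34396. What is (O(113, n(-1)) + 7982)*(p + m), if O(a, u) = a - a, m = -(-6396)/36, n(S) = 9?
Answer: 827901022/3 ≈ 2.7597e+8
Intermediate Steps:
m = 533/3 (m = -(-6396)/36 = -123*(-13/9) = 533/3 ≈ 177.67)
O(a, u) = 0
(O(113, n(-1)) + 7982)*(p + m) = (0 + 7982)*(34396 + 533/3) = 7982*(103721/3) = 827901022/3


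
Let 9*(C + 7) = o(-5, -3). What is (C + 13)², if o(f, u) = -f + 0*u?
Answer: 3481/81 ≈ 42.975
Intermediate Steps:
o(f, u) = -f (o(f, u) = -f + 0 = -f)
C = -58/9 (C = -7 + (-1*(-5))/9 = -7 + (⅑)*5 = -7 + 5/9 = -58/9 ≈ -6.4444)
(C + 13)² = (-58/9 + 13)² = (59/9)² = 3481/81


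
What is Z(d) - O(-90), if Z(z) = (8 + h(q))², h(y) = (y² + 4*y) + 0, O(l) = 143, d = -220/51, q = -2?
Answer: -127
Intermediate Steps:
d = -220/51 (d = -220*1/51 = -220/51 ≈ -4.3137)
h(y) = y² + 4*y
Z(z) = 16 (Z(z) = (8 - 2*(4 - 2))² = (8 - 2*2)² = (8 - 4)² = 4² = 16)
Z(d) - O(-90) = 16 - 1*143 = 16 - 143 = -127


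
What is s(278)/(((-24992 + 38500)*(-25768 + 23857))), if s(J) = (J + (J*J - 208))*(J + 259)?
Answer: -6923183/4302298 ≈ -1.6092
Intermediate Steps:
s(J) = (259 + J)*(-208 + J + J**2) (s(J) = (J + (J**2 - 208))*(259 + J) = (J + (-208 + J**2))*(259 + J) = (-208 + J + J**2)*(259 + J) = (259 + J)*(-208 + J + J**2))
s(278)/(((-24992 + 38500)*(-25768 + 23857))) = (-53872 + 278**3 + 51*278 + 260*278**2)/(((-24992 + 38500)*(-25768 + 23857))) = (-53872 + 21484952 + 14178 + 260*77284)/((13508*(-1911))) = (-53872 + 21484952 + 14178 + 20093840)/(-25813788) = 41539098*(-1/25813788) = -6923183/4302298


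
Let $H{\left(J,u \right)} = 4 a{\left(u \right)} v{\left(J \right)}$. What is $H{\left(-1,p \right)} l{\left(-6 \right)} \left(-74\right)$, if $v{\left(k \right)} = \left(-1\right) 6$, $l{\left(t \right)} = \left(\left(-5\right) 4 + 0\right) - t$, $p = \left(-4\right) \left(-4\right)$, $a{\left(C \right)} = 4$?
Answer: $-99456$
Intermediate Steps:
$p = 16$
$l{\left(t \right)} = -20 - t$ ($l{\left(t \right)} = \left(-20 + 0\right) - t = -20 - t$)
$v{\left(k \right)} = -6$
$H{\left(J,u \right)} = -96$ ($H{\left(J,u \right)} = 4 \cdot 4 \left(-6\right) = 16 \left(-6\right) = -96$)
$H{\left(-1,p \right)} l{\left(-6 \right)} \left(-74\right) = - 96 \left(-20 - -6\right) \left(-74\right) = - 96 \left(-20 + 6\right) \left(-74\right) = \left(-96\right) \left(-14\right) \left(-74\right) = 1344 \left(-74\right) = -99456$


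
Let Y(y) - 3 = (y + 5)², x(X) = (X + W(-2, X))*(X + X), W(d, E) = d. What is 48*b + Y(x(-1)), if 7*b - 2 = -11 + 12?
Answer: 1012/7 ≈ 144.57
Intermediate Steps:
x(X) = 2*X*(-2 + X) (x(X) = (X - 2)*(X + X) = (-2 + X)*(2*X) = 2*X*(-2 + X))
Y(y) = 3 + (5 + y)² (Y(y) = 3 + (y + 5)² = 3 + (5 + y)²)
b = 3/7 (b = 2/7 + (-11 + 12)/7 = 2/7 + (⅐)*1 = 2/7 + ⅐ = 3/7 ≈ 0.42857)
48*b + Y(x(-1)) = 48*(3/7) + (3 + (5 + 2*(-1)*(-2 - 1))²) = 144/7 + (3 + (5 + 2*(-1)*(-3))²) = 144/7 + (3 + (5 + 6)²) = 144/7 + (3 + 11²) = 144/7 + (3 + 121) = 144/7 + 124 = 1012/7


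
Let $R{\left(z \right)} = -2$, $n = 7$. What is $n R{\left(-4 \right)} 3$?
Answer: $-42$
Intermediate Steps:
$n R{\left(-4 \right)} 3 = 7 \left(-2\right) 3 = \left(-14\right) 3 = -42$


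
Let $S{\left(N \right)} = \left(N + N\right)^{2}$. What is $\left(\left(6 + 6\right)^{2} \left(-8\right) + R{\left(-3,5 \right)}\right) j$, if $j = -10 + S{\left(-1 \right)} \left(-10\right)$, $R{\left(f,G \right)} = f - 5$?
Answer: $58000$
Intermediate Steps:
$R{\left(f,G \right)} = -5 + f$ ($R{\left(f,G \right)} = f - 5 = -5 + f$)
$S{\left(N \right)} = 4 N^{2}$ ($S{\left(N \right)} = \left(2 N\right)^{2} = 4 N^{2}$)
$j = -50$ ($j = -10 + 4 \left(-1\right)^{2} \left(-10\right) = -10 + 4 \cdot 1 \left(-10\right) = -10 + 4 \left(-10\right) = -10 - 40 = -50$)
$\left(\left(6 + 6\right)^{2} \left(-8\right) + R{\left(-3,5 \right)}\right) j = \left(\left(6 + 6\right)^{2} \left(-8\right) - 8\right) \left(-50\right) = \left(12^{2} \left(-8\right) - 8\right) \left(-50\right) = \left(144 \left(-8\right) - 8\right) \left(-50\right) = \left(-1152 - 8\right) \left(-50\right) = \left(-1160\right) \left(-50\right) = 58000$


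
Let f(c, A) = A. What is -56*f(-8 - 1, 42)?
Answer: -2352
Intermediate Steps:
-56*f(-8 - 1, 42) = -56*42 = -2352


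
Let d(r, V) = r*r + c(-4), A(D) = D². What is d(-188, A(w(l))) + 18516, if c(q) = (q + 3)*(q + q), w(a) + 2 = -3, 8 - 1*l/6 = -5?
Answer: 53868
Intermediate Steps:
l = 78 (l = 48 - 6*(-5) = 48 + 30 = 78)
w(a) = -5 (w(a) = -2 - 3 = -5)
c(q) = 2*q*(3 + q) (c(q) = (3 + q)*(2*q) = 2*q*(3 + q))
d(r, V) = 8 + r² (d(r, V) = r*r + 2*(-4)*(3 - 4) = r² + 2*(-4)*(-1) = r² + 8 = 8 + r²)
d(-188, A(w(l))) + 18516 = (8 + (-188)²) + 18516 = (8 + 35344) + 18516 = 35352 + 18516 = 53868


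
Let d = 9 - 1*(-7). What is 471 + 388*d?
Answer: 6679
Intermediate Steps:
d = 16 (d = 9 + 7 = 16)
471 + 388*d = 471 + 388*16 = 471 + 6208 = 6679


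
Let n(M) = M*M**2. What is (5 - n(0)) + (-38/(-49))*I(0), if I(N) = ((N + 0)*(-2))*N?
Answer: 5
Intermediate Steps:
n(M) = M**3
I(N) = -2*N**2 (I(N) = (N*(-2))*N = (-2*N)*N = -2*N**2)
(5 - n(0)) + (-38/(-49))*I(0) = (5 - 1*0**3) + (-38/(-49))*(-2*0**2) = (5 - 1*0) + (-38*(-1/49))*(-2*0) = (5 + 0) + (38/49)*0 = 5 + 0 = 5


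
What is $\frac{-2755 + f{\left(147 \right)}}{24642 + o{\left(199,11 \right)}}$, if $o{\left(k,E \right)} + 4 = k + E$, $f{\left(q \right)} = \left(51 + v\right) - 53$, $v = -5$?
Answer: $- \frac{1381}{12424} \approx -0.11116$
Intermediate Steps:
$f{\left(q \right)} = -7$ ($f{\left(q \right)} = \left(51 - 5\right) - 53 = 46 - 53 = -7$)
$o{\left(k,E \right)} = -4 + E + k$ ($o{\left(k,E \right)} = -4 + \left(k + E\right) = -4 + \left(E + k\right) = -4 + E + k$)
$\frac{-2755 + f{\left(147 \right)}}{24642 + o{\left(199,11 \right)}} = \frac{-2755 - 7}{24642 + \left(-4 + 11 + 199\right)} = - \frac{2762}{24642 + 206} = - \frac{2762}{24848} = \left(-2762\right) \frac{1}{24848} = - \frac{1381}{12424}$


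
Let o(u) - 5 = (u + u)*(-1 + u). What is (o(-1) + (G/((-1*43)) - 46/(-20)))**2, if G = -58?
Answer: 29582721/184900 ≈ 159.99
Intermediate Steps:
o(u) = 5 + 2*u*(-1 + u) (o(u) = 5 + (u + u)*(-1 + u) = 5 + (2*u)*(-1 + u) = 5 + 2*u*(-1 + u))
(o(-1) + (G/((-1*43)) - 46/(-20)))**2 = ((5 - 2*(-1) + 2*(-1)**2) + (-58/((-1*43)) - 46/(-20)))**2 = ((5 + 2 + 2*1) + (-58/(-43) - 46*(-1/20)))**2 = ((5 + 2 + 2) + (-58*(-1/43) + 23/10))**2 = (9 + (58/43 + 23/10))**2 = (9 + 1569/430)**2 = (5439/430)**2 = 29582721/184900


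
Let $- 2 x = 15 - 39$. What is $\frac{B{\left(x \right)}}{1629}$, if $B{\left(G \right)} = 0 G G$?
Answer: $0$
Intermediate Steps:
$x = 12$ ($x = - \frac{15 - 39}{2} = \left(- \frac{1}{2}\right) \left(-24\right) = 12$)
$B{\left(G \right)} = 0$ ($B{\left(G \right)} = 0 G = 0$)
$\frac{B{\left(x \right)}}{1629} = \frac{0}{1629} = 0 \cdot \frac{1}{1629} = 0$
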